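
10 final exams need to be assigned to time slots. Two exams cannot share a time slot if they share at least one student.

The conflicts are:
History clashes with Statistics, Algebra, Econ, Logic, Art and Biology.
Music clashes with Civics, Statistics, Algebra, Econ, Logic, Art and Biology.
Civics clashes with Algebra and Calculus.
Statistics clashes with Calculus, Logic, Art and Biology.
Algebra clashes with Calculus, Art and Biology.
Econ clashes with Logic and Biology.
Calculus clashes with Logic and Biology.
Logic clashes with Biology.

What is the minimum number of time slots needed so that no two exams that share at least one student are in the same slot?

4

History, Econ, Logic, Biology are mutually in conflict, so at least 4 time slots are needed.
4 time slots suffice: time slot 1 → {Civics, Art, Biology}; time slot 2 → {History, Music, Calculus}; time slot 3 → {Statistics, Algebra, Econ}; time slot 4 → {Logic}. No two conflicting exams share a time slot.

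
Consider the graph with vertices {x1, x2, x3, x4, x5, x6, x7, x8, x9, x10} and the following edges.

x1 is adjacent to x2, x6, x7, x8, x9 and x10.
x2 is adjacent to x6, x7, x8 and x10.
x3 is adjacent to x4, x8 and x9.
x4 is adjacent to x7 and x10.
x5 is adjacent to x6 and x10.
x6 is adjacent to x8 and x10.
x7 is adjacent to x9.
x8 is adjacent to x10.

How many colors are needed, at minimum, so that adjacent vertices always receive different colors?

x1, x2, x6, x8, x10 are pairwise adjacent (a clique of size 5), so at least 5 colors are needed.
5 colors suffice: x1=R, x2=P, x3=R, x4=G, x5=R, x6=G, x7=B, x8=Y, x9=G, x10=B. Every edge joins two different colors.

5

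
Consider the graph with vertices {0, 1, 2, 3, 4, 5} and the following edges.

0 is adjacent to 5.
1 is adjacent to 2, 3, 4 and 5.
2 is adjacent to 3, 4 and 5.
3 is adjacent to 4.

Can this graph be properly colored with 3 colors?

No

1, 2, 3, 4 are mutually adjacent (a clique of size 4), so at least 4 colors are needed.
So 3 colors are not enough.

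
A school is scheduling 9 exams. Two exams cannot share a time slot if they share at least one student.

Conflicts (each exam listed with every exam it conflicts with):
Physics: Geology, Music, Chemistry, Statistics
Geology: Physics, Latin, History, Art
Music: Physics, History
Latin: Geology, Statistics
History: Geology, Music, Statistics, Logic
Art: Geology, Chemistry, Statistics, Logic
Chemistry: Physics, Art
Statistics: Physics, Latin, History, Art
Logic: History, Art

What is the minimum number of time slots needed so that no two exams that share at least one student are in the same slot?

2

Art and Logic conflict, so at least 2 time slots are needed.
2 time slots suffice: time slot 1 → {Physics, Latin, History, Art}; time slot 2 → {Geology, Music, Chemistry, Statistics, Logic}. No two conflicting exams share a time slot.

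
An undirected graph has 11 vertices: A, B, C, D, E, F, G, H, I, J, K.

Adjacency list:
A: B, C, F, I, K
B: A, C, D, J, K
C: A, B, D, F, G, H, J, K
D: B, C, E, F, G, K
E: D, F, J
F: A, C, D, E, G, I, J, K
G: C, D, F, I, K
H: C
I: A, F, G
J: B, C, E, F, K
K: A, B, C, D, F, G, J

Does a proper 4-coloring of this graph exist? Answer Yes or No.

No

C, D, F, G, K form a clique, so at least 5 colors are needed.
So 4 colors are not enough.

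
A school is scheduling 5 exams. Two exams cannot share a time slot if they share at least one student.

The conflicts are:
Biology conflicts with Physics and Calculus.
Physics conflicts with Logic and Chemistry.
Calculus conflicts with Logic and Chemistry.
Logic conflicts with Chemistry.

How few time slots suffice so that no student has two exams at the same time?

Physics, Logic, Chemistry all conflict with each other, so at least 3 time slots are needed.
A valid assignment using 3 time slots: Biology=1, Physics=2, Calculus=2, Logic=3, Chemistry=1. Every pair that conflicts lands in different time slots.

3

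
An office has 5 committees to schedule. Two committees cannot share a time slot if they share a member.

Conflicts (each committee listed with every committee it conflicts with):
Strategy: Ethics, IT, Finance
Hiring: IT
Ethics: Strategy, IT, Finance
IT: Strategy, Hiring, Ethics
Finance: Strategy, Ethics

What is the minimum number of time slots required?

3

Strategy, Ethics, IT all conflict with each other, so at least 3 time slots are needed.
3 time slots suffice: time slot 1 → {Strategy, Hiring}; time slot 2 → {Ethics}; time slot 3 → {IT, Finance}. Every pair that conflicts lands in different time slots.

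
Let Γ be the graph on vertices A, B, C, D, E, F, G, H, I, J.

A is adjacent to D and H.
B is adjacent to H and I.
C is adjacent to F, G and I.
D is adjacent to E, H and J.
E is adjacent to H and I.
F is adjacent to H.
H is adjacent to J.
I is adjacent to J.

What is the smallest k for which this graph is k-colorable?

3

A, D, H form a triangle, so at least 3 colors are needed.
3 colors suffice: color 1 → {G, H, I}; color 2 → {B, C, D}; color 3 → {A, E, F, J}. Every edge joins two different colors.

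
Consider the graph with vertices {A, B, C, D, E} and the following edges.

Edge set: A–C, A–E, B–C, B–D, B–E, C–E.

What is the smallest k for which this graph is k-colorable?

A, C, E form a triangle, so at least 3 colors are needed.
3 colors suffice: color red → {D, E}; color blue → {C}; color green → {A, B}. Every edge joins two different colors.

3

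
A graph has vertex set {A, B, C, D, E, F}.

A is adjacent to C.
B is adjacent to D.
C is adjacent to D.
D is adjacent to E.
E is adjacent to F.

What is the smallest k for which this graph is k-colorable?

2

C and D are adjacent, so at least 2 colors are needed.
2 colors suffice: A=1, B=2, C=2, D=1, E=2, F=1. No two adjacent vertices share a color.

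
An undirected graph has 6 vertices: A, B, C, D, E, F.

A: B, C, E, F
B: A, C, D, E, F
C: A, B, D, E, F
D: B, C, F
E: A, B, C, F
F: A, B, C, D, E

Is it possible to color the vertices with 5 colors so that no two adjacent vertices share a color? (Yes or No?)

Yes

The chromatic number is 5. A, B, C, E, F are pairwise adjacent (a clique of size 5), so at least 5 colors are needed.
A valid assignment using 5 colors: A=4, B=2, C=3, D=4, E=5, F=1.
That is already a proper 5-coloring.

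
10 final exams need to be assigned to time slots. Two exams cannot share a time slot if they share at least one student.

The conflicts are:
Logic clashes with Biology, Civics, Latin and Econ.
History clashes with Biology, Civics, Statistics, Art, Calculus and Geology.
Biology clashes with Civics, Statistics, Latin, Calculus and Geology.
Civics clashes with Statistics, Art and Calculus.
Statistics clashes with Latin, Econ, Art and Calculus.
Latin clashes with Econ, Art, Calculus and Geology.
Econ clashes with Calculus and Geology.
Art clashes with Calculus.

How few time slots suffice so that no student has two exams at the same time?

5

History, Biology, Civics, Statistics, Calculus are mutually in conflict, so at least 5 time slots are needed.
5 time slots suffice: time slot 1 → {Biology, Econ, Art}; time slot 2 → {Logic, Calculus, Geology}; time slot 3 → {Civics, Latin}; time slot 4 → {Statistics}; time slot 5 → {History}. Every pair that conflicts lands in different time slots.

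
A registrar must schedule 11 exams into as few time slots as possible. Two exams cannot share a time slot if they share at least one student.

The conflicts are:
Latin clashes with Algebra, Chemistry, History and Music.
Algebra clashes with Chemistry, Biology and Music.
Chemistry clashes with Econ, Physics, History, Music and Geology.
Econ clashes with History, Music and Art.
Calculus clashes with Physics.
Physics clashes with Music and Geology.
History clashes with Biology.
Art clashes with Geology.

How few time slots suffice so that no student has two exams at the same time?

Latin, Algebra, Chemistry, Music are mutually in conflict, so at least 4 time slots are needed.
4 time slots suffice: time slot 1 → {Chemistry, Calculus, Biology, Art}; time slot 2 → {History, Music, Geology}; time slot 3 → {Latin, Econ, Physics}; time slot 4 → {Algebra}. Each listed conflict is separated.

4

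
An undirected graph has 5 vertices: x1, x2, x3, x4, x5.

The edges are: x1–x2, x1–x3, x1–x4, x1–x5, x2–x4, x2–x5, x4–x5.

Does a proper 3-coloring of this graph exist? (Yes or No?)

x1, x2, x4, x5 are pairwise adjacent (a clique of size 4), so at least 4 colors are needed.
So 3 colors are not enough.

No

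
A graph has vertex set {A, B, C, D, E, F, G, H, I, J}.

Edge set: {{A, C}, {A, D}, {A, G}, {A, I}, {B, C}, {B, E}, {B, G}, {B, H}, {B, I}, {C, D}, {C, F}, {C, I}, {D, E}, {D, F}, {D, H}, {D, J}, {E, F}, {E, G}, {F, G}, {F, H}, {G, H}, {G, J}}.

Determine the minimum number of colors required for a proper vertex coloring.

A, C, I form a triangle, so at least 3 colors are needed.
3 colors suffice: color red → {D, G, I}; color blue → {A, B, F, J}; color green → {C, E, H}. Each edge has distinct colors on its endpoints.

3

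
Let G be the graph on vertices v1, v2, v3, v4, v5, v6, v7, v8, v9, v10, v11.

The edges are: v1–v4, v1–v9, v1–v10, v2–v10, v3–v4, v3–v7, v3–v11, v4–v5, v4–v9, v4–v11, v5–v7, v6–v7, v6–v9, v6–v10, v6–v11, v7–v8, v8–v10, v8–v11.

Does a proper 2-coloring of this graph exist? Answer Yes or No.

v3, v4, v11 are mutually adjacent, so at least 3 colors are needed.
So 2 colors are not enough.

No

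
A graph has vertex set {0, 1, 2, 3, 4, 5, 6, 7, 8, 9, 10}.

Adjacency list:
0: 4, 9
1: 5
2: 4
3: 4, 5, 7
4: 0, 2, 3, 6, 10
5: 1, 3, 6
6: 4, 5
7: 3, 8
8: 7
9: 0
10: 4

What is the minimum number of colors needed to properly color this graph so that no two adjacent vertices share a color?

3 and 4 are adjacent, so at least 2 colors are needed.
2 colors suffice: color red → {4, 5, 7, 9}; color blue → {0, 1, 2, 3, 6, 8, 10}. Every edge joins two different colors.

2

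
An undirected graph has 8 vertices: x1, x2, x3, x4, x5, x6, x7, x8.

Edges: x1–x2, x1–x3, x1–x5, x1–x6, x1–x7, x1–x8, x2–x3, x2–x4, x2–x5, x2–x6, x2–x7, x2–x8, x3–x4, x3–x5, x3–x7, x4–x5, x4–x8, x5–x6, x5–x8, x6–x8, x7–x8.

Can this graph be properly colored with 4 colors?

No

x1, x2, x5, x6, x8 are pairwise adjacent (a clique of size 5), so at least 5 colors are needed.
So 4 colors are not enough.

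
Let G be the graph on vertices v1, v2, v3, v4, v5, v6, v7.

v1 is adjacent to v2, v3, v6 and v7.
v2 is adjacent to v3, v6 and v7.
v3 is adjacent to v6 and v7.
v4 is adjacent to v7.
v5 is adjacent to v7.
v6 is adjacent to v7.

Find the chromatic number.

5

v1, v2, v3, v6, v7 are pairwise adjacent (a clique of size 5), so at least 5 colors are needed.
One proper 5-coloring: v1=P, v2=Y, v3=G, v4=B, v5=B, v6=B, v7=R. No two adjacent vertices share a color.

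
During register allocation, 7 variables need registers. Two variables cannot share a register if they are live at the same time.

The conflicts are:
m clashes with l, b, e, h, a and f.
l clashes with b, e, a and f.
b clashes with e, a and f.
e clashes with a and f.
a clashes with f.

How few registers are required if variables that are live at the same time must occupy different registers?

6

m, l, b, e, a, f all conflict with each other, so at least 6 registers are needed.
A valid assignment using 6 registers: m=1, l=6, b=4, e=2, h=2, a=5, f=3. Each listed conflict is separated.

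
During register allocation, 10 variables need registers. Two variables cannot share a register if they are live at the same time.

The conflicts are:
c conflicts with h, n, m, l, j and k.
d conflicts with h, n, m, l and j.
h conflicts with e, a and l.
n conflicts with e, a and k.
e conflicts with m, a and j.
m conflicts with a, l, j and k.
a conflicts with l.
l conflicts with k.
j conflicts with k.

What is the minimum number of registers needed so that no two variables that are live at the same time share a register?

c, m, l, k are mutually in conflict, so at least 4 registers are needed.
4 registers suffice: register 1 → {h, n, m}; register 2 → {l, j}; register 3 → {c, d, e}; register 4 → {a, k}. Every pair that conflicts lands in different registers.

4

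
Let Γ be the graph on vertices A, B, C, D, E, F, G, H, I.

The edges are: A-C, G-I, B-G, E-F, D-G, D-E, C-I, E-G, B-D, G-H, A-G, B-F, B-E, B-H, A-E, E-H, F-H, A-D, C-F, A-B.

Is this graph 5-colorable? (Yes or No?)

The chromatic number is 5. A, B, D, E, G are pairwise adjacent (a clique of size 5), so at least 5 colors are needed.
5 colors suffice: A=yellow, B=green, C=blue, D=purple, E=blue, F=red, G=red, H=yellow, I=green.
That is already a proper 5-coloring.

Yes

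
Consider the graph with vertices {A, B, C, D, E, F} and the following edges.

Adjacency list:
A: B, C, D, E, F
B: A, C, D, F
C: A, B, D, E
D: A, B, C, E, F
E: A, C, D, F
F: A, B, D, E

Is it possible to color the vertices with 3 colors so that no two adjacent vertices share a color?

A, C, D, E are mutually adjacent (a clique of size 4), so at least 4 colors are needed.
So 3 colors are not enough.

No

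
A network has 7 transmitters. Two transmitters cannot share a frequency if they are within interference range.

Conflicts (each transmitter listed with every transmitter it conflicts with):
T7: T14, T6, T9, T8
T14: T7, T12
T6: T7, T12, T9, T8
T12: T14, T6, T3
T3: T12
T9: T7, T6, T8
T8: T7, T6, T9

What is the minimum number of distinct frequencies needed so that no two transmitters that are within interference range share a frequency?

T7, T6, T9, T8 are mutually in conflict, so at least 4 frequencies are needed.
A valid assignment using 4 frequencies: T7=2, T14=1, T6=1, T12=2, T3=1, T9=3, T8=4. Every pair that conflicts lands in different frequencies.

4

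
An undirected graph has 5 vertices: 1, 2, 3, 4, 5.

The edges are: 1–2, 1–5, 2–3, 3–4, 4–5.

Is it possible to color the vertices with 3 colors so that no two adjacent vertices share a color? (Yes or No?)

Yes

The chromatic number is 3. The cycle 2-1-5-4-3-2 has odd length 5, so it cannot be 2-colored; at least 3 colors are needed.
3 colors suffice: color red → {3, 5}; color blue → {1, 4}; color green → {2}.
That is already a proper 3-coloring.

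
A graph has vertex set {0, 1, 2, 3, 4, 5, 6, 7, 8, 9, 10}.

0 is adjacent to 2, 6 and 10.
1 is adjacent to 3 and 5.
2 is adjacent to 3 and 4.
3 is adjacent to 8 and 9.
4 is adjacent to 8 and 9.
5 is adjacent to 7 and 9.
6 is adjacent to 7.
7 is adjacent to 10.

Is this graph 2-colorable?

The cycle 2-0-6-7-5-9-3-2 has odd length 7, so it cannot be 2-colored; at least 3 colors are needed.
So 2 colors are not enough.

No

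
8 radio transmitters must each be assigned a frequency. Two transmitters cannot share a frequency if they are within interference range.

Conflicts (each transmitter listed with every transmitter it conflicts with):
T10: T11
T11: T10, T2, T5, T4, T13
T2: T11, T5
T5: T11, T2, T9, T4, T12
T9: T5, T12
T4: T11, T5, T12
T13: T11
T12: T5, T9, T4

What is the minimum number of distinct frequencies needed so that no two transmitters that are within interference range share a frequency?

3

T11, T5, T4 pairwise conflict, so at least 3 frequencies are needed.
A valid assignment using 3 frequencies: T10=2, T11=1, T2=3, T5=2, T9=3, T4=3, T13=2, T12=1. No two conflicting transmitters share a frequency.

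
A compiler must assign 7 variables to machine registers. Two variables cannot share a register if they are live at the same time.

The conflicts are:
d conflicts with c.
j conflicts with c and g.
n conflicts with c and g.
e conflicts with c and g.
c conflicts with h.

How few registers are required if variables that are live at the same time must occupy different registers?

2

e and g conflict, so at least 2 registers are needed.
2 registers suffice: d=2, j=2, n=2, e=2, c=1, g=1, h=2. Every pair that conflicts lands in different registers.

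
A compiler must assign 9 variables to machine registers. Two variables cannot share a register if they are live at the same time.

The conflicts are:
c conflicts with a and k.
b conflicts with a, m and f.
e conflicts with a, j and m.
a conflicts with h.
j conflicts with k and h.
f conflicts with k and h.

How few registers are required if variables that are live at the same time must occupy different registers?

The cycle c-k-j-h-a-c has odd length 5, so it cannot be 2-colored; at least 3 registers are needed.
3 registers suffice: register 1 → {a, j, m, f}; register 2 → {b, e, k, h}; register 3 → {c}. Every pair that conflicts lands in different registers.

3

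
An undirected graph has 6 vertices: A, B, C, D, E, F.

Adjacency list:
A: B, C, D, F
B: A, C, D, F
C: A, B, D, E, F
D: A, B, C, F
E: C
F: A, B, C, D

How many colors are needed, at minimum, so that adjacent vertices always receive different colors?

5

A, B, C, D, F are pairwise adjacent (a clique of size 5), so at least 5 colors are needed.
5 colors suffice: A=2, B=5, C=1, D=3, E=2, F=4. Every edge joins two different colors.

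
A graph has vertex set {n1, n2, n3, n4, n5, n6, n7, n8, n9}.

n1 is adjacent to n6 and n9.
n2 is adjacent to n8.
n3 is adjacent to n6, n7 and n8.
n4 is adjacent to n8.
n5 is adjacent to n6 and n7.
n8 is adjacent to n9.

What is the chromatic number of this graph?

The cycle n9-n8-n3-n6-n1-n9 has odd length 5, so it cannot be 2-colored; at least 3 colors are needed.
One proper 3-coloring: n1=3, n2=2, n3=2, n4=2, n5=2, n6=1, n7=1, n8=1, n9=2. Each edge has distinct colors on its endpoints.

3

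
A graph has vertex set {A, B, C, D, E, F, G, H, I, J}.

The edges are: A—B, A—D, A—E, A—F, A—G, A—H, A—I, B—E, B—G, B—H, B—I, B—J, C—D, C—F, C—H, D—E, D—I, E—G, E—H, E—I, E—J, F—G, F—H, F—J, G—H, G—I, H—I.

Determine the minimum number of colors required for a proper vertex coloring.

6

A, B, E, G, H, I are pairwise adjacent (a clique of size 6), so at least 6 colors are needed.
6 colors suffice: color 1 → {E, F}; color 2 → {A, C, J}; color 3 → {D, H}; color 4 → {B}; color 5 → {G}; color 6 → {I}. No two adjacent vertices share a color.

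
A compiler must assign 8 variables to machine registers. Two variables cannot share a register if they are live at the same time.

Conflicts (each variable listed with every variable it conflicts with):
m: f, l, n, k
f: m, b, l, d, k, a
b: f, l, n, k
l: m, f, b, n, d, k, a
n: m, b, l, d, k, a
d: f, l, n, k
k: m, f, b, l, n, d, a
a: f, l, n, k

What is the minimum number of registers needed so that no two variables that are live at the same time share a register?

f, l, k, a pairwise conflict, so at least 4 registers are needed.
A valid assignment using 4 registers: m=4, f=3, b=4, l=2, n=3, d=4, k=1, a=4. No two conflicting variables share a register.

4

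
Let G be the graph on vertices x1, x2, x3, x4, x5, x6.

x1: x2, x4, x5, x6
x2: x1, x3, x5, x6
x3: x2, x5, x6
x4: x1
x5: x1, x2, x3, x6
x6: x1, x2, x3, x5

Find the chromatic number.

x2, x3, x5, x6 are mutually adjacent (a clique of size 4), so at least 4 colors are needed.
4 colors suffice: color red → {x4, x5}; color blue → {x6}; color green → {x1, x3}; color yellow → {x2}. Every edge joins two different colors.

4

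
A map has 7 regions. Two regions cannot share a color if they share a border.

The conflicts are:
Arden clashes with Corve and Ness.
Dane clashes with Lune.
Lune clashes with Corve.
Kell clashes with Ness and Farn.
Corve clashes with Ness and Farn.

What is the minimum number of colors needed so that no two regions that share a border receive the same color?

Arden, Corve, Ness are mutually in conflict, so at least 3 colors are needed.
3 colors suffice: color 1 → {Dane, Kell, Corve}; color 2 → {Lune, Ness, Farn}; color 3 → {Arden}. No two conflicting regions share a color.

3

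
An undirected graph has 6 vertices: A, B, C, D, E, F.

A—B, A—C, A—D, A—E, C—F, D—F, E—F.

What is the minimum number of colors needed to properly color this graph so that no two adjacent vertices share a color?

2

A and C are adjacent, so at least 2 colors are needed.
2 colors suffice: A=1, B=2, C=2, D=2, E=2, F=1. Each edge has distinct colors on its endpoints.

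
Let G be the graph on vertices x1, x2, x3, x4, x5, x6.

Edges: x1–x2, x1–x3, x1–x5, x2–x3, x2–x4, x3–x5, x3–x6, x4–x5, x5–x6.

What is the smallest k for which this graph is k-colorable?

3

x1, x2, x3 are pairwise adjacent, so at least 3 colors are needed.
One proper 3-coloring: x1=3, x2=2, x3=1, x4=1, x5=2, x6=3. No two adjacent vertices share a color.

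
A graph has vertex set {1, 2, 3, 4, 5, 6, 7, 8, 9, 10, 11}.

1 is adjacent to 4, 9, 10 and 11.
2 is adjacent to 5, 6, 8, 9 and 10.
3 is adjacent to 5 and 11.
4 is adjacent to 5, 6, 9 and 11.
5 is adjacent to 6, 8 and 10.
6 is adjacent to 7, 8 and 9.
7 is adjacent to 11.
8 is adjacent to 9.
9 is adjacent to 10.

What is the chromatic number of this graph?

2, 6, 8, 9 are mutually adjacent (a clique of size 4), so at least 4 colors are needed.
One proper 4-coloring: 1=yellow, 2=green, 3=green, 4=green, 5=blue, 6=red, 7=blue, 8=yellow, 9=blue, 10=red, 11=red. No two adjacent vertices share a color.

4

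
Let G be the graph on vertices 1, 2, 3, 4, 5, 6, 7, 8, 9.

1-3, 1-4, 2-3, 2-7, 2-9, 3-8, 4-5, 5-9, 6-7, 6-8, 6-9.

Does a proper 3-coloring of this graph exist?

Yes

The chromatic number is 3. The cycle 2-3-8-6-7-2 has odd length 5, so it cannot be 2-colored; at least 3 colors are needed.
A valid assignment using 3 colors: 1=red, 2=red, 3=blue, 4=blue, 5=red, 6=red, 7=blue, 8=green, 9=blue.
That is already a proper 3-coloring.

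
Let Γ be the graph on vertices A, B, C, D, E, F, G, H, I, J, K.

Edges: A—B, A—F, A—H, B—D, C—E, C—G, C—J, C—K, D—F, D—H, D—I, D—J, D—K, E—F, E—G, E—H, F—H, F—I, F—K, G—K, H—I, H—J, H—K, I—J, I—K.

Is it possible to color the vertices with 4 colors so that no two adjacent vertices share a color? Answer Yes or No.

D, F, H, I, K are pairwise adjacent (a clique of size 5), so at least 5 colors are needed.
So 4 colors are not enough.

No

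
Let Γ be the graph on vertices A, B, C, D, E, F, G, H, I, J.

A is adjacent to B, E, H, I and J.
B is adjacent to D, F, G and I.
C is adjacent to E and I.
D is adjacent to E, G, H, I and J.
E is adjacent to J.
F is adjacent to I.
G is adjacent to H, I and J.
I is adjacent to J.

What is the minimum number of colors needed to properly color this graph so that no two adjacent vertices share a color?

B, D, G, I form a clique, so at least 4 colors are needed.
4 colors suffice: color red → {E, H, I}; color blue → {A, C, D, F}; color green → {G}; color yellow → {B, J}. Each edge has distinct colors on its endpoints.

4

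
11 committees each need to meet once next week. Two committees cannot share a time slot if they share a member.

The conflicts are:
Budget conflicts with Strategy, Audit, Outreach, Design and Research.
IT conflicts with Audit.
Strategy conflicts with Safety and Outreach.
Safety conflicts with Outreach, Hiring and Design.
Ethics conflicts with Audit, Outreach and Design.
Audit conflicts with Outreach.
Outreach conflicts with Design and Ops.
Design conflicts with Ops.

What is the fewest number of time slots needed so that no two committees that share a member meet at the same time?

3

Budget, Outreach, Design are mutually in conflict, so at least 3 time slots are needed.
3 time slots suffice: Budget=3, IT=1, Strategy=2, Safety=3, Ethics=3, Audit=2, Outreach=1, Hiring=1, Design=2, Ops=3, Research=1. No two conflicting committees share a time slot.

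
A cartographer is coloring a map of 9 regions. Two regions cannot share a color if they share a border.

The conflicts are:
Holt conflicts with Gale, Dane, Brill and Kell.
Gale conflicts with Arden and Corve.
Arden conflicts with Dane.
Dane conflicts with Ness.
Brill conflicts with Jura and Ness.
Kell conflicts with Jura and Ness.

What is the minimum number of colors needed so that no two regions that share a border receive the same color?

Kell and Ness conflict, so at least 2 colors are needed.
A valid assignment using 2 colors: Holt=1, Gale=2, Arden=1, Dane=2, Corve=1, Brill=2, Kell=2, Jura=1, Ness=1. Each listed conflict is separated.

2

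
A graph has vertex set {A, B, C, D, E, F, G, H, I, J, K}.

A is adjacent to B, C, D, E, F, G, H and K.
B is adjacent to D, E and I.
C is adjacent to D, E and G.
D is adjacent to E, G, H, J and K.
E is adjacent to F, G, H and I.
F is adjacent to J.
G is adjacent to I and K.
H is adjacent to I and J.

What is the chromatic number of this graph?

5

A, C, D, E, G are mutually adjacent (a clique of size 5), so at least 5 colors are needed.
5 colors suffice: color 1 → {A, I, J}; color 2 → {E, K}; color 3 → {D, F}; color 4 → {B, G, H}; color 5 → {C}. Every edge joins two different colors.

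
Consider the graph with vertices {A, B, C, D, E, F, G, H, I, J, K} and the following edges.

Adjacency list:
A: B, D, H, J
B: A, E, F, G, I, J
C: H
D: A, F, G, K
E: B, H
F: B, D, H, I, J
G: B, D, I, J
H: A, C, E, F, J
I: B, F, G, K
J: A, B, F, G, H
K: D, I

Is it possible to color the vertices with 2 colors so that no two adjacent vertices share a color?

B, G, J form a triangle, so at least 3 colors are needed.
So 2 colors are not enough.

No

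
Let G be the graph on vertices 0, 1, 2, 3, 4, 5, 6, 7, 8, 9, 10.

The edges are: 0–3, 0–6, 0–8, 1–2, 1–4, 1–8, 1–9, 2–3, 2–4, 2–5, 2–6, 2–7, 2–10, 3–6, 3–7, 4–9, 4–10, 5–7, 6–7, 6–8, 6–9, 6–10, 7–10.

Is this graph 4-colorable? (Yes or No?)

The chromatic number is 4. 2, 3, 6, 7 are pairwise adjacent (a clique of size 4), so at least 4 colors are needed.
4 colors suffice: 0=a, 1=b, 2=a, 3=d, 4=c, 5=b, 6=b, 7=c, 8=c, 9=a, 10=d.
That is already a proper 4-coloring.

Yes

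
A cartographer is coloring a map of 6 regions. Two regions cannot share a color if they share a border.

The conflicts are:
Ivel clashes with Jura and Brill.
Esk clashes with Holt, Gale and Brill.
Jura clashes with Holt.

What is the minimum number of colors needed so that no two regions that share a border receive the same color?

3

The cycle Holt-Jura-Ivel-Brill-Esk-Holt has odd length 5, so it cannot be 2-colored; at least 3 colors are needed.
3 colors suffice: color 1 → {Ivel, Esk}; color 2 → {Jura, Gale, Brill}; color 3 → {Holt}. No two conflicting regions share a color.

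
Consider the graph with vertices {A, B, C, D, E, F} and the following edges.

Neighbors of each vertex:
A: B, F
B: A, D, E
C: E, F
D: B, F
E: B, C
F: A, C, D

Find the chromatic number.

3

The cycle C-E-B-A-F-C has odd length 5, so it cannot be 2-colored; at least 3 colors are needed.
One proper 3-coloring: A=2, B=1, C=2, D=2, E=3, F=1. Each edge has distinct colors on its endpoints.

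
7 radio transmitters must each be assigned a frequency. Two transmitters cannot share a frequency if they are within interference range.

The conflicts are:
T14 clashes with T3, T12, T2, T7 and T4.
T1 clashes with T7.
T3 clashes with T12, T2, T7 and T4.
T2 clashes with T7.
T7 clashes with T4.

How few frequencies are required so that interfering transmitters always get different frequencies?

4

T14, T3, T2, T7 pairwise conflict, so at least 4 frequencies are needed.
4 frequencies suffice: frequency 1 → {T12, T7}; frequency 2 → {T1, T3}; frequency 3 → {T14}; frequency 4 → {T2, T4}. Each listed conflict is separated.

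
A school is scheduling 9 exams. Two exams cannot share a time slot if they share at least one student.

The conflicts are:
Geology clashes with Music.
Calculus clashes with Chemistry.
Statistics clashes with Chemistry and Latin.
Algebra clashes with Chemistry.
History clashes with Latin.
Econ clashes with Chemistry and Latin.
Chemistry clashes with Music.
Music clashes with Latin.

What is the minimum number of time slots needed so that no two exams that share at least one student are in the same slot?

Algebra and Chemistry conflict, so at least 2 time slots are needed.
2 time slots suffice: time slot 1 → {Geology, Chemistry, Latin}; time slot 2 → {Calculus, Statistics, Algebra, History, Econ, Music}. Each listed conflict is separated.

2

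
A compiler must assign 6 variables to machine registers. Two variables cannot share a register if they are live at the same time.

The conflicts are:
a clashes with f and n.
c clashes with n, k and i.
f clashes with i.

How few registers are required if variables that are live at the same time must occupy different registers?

3

The cycle f-i-c-n-a-f has odd length 5, so it cannot be 2-colored; at least 3 registers are needed.
3 registers suffice: register 1 → {c, f}; register 2 → {n, k, i}; register 3 → {a}. Each listed conflict is separated.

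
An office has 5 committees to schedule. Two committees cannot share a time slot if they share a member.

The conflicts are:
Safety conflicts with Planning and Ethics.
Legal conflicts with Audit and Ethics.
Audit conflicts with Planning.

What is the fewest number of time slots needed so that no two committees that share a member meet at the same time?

The cycle Safety-Ethics-Legal-Audit-Planning-Safety has odd length 5, so it cannot be 2-colored; at least 3 time slots are needed.
3 time slots suffice: time slot 1 → {Safety, Legal}; time slot 2 → {Audit, Ethics}; time slot 3 → {Planning}. No two conflicting committees share a time slot.

3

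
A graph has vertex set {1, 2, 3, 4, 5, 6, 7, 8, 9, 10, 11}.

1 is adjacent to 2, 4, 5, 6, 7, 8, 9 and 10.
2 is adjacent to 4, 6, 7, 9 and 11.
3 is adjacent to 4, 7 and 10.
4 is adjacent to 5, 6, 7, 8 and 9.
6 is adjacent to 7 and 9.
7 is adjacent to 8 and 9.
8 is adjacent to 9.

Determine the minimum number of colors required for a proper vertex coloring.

1, 2, 4, 6, 7, 9 form a clique, so at least 6 colors are needed.
6 colors suffice: color a → {1, 3, 11}; color b → {4, 10}; color c → {5, 7}; color d → {2, 8}; color e → {9}; color f → {6}. Every edge joins two different colors.

6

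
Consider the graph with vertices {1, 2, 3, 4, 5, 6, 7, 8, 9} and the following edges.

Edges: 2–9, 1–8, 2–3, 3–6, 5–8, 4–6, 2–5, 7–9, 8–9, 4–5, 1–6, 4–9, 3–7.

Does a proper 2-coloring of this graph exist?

The cycle 9-2-3-6-4-9 has odd length 5, so it cannot be 2-colored; at least 3 colors are needed.
So 2 colors are not enough.

No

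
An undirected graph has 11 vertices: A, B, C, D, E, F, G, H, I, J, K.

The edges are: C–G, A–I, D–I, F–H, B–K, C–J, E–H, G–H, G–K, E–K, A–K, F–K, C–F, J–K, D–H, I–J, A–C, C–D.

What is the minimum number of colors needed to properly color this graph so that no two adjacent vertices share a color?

D and H are adjacent, so at least 2 colors are needed.
2 colors suffice: color red → {C, H, I, K}; color blue → {A, B, D, E, F, G, J}. Every edge joins two different colors.

2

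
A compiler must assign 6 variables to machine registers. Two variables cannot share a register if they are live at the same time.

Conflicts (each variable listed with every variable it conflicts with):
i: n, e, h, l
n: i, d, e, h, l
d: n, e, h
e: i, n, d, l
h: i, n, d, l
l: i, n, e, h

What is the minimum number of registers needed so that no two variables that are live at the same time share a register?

i, n, e, l are mutually in conflict, so at least 4 registers are needed.
A valid assignment using 4 registers: i=2, n=1, d=2, e=4, h=4, l=3. Every pair that conflicts lands in different registers.

4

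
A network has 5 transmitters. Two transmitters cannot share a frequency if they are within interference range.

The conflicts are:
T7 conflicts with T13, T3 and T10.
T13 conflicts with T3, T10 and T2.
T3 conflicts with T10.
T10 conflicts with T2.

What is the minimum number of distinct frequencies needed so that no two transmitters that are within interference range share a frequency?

T7, T13, T3, T10 pairwise conflict, so at least 4 frequencies are needed.
4 frequencies suffice: T7=4, T13=1, T3=3, T10=2, T2=3. Every pair that conflicts lands in different frequencies.

4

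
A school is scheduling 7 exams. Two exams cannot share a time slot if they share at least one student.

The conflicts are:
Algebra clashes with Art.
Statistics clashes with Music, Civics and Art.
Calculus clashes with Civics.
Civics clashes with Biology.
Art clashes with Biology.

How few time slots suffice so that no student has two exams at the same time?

Statistics and Art conflict, so at least 2 time slots are needed.
A valid assignment using 2 time slots: Algebra=1, Statistics=1, Music=2, Calculus=1, Civics=2, Art=2, Biology=1. No two conflicting exams share a time slot.

2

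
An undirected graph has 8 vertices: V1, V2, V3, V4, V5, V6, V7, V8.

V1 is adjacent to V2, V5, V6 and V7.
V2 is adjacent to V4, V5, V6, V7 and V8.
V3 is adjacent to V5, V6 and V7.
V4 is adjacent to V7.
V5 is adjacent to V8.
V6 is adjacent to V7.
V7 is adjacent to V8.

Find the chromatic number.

V1, V2, V6, V7 form a clique, so at least 4 colors are needed.
4 colors suffice: color R → {V5, V7}; color B → {V2, V3}; color G → {V1, V4, V8}; color Y → {V6}. Every edge joins two different colors.

4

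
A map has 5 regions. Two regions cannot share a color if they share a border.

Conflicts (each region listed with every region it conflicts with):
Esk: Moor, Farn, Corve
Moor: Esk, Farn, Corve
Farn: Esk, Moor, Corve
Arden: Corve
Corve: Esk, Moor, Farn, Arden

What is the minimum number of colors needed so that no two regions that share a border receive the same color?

4

Esk, Moor, Farn, Corve all conflict with each other, so at least 4 colors are needed.
One proper 4-coloring: Esk=2, Moor=3, Farn=4, Arden=2, Corve=1. Every pair that conflicts lands in different colors.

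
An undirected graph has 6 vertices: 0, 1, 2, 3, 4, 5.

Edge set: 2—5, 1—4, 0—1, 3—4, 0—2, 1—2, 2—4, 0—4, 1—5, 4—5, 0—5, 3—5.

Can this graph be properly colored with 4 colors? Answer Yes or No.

0, 1, 2, 4, 5 are pairwise adjacent (a clique of size 5), so at least 5 colors are needed.
So 4 colors are not enough.

No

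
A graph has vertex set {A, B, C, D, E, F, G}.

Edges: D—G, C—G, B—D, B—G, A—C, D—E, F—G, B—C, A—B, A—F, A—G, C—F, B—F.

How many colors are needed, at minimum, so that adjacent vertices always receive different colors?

5

A, B, C, F, G are pairwise adjacent (a clique of size 5), so at least 5 colors are needed.
5 colors suffice: color 1 → {B, E}; color 2 → {G}; color 3 → {D, F}; color 4 → {C}; color 5 → {A}. Each edge has distinct colors on its endpoints.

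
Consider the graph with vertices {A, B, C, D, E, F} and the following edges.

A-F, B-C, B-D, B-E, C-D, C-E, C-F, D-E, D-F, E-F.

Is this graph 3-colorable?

C, D, E, F form a clique, so at least 4 colors are needed.
So 3 colors are not enough.

No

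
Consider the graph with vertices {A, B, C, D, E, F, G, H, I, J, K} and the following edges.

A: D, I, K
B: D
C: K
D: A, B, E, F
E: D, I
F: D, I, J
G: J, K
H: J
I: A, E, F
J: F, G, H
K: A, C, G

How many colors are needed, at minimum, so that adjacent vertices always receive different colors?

2

B and D are adjacent, so at least 2 colors are needed.
2 colors suffice: color 1 → {D, I, J, K}; color 2 → {A, B, C, E, F, G, H}. Each edge has distinct colors on its endpoints.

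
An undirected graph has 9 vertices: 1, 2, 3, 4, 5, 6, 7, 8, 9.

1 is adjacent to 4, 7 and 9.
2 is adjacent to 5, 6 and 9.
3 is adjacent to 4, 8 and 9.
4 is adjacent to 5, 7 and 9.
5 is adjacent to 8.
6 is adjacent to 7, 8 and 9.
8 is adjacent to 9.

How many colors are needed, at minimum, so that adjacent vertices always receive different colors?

6, 8, 9 form a triangle, so at least 3 colors are needed.
3 colors suffice: color a → {5, 7, 9}; color b → {2, 4, 8}; color c → {1, 3, 6}. Every edge joins two different colors.

3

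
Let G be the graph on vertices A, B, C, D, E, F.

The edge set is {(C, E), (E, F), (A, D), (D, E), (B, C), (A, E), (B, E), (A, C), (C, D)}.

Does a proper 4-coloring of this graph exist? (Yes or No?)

Yes

The chromatic number is 4. A, C, D, E are pairwise adjacent (a clique of size 4), so at least 4 colors are needed.
4 colors suffice: A=4, B=3, C=2, D=3, E=1, F=2.
That is already a proper 4-coloring.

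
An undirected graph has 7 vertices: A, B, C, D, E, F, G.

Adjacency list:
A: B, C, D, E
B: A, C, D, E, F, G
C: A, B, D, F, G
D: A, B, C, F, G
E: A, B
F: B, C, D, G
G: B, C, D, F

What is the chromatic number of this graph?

B, C, D, F, G are mutually adjacent (a clique of size 5), so at least 5 colors are needed.
5 colors suffice: color 1 → {B}; color 2 → {D, E}; color 3 → {C}; color 4 → {A, G}; color 5 → {F}. No two adjacent vertices share a color.

5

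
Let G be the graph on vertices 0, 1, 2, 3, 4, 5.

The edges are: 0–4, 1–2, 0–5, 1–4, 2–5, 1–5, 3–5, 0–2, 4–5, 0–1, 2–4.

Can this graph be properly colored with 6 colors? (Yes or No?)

The chromatic number is 5. 0, 1, 2, 4, 5 are pairwise adjacent (a clique of size 5), so at least 5 colors are needed.
5 colors suffice: color red → {5}; color blue → {1, 3}; color green → {0}; color yellow → {2}; color purple → {4}.
Since 6 ≥ 5, a proper 6-coloring certainly exists.

Yes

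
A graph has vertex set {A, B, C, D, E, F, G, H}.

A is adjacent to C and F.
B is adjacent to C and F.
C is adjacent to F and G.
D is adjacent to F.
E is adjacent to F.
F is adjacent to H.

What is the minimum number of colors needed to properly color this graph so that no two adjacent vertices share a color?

A, C, F are mutually adjacent, so at least 3 colors are needed.
3 colors suffice: color 1 → {F, G}; color 2 → {C, D, E, H}; color 3 → {A, B}. Every edge joins two different colors.

3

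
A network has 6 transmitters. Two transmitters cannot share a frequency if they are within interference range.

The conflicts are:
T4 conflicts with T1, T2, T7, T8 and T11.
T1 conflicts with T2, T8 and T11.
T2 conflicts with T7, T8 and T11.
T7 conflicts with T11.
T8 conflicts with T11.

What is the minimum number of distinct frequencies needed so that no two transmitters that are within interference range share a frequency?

5

T4, T1, T2, T8, T11 are mutually in conflict, so at least 5 frequencies are needed.
Using 5 frequencies: T4=3, T1=5, T2=2, T7=4, T8=4, T11=1. Every pair that conflicts lands in different frequencies.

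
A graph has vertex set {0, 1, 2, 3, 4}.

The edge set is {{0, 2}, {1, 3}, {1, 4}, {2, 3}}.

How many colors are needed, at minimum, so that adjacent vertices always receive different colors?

2 and 3 are adjacent, so at least 2 colors are needed.
A valid assignment using 2 colors: 0=b, 1=a, 2=a, 3=b, 4=b. Every edge joins two different colors.

2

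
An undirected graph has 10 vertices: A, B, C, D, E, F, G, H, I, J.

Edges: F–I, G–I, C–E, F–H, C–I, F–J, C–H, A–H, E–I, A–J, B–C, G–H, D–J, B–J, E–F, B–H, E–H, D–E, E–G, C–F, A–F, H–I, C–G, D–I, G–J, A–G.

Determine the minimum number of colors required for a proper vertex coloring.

5

C, E, F, H, I form a clique, so at least 5 colors are needed.
A valid assignment using 5 colors: A=3, B=2, C=5, D=2, E=4, F=2, G=2, H=1, I=3, J=1. Every edge joins two different colors.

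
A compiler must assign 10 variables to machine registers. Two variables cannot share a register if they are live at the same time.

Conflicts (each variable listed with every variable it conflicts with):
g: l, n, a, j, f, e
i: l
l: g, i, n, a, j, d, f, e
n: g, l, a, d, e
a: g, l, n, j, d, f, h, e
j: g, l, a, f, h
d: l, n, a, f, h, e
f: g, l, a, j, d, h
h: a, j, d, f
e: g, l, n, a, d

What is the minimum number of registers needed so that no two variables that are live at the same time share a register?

5

g, l, a, j, f are mutually in conflict, so at least 5 registers are needed.
5 registers suffice: register 1 → {i, a}; register 2 → {l, h}; register 3 → {g, d}; register 4 → {n, f}; register 5 → {j, e}. Every pair that conflicts lands in different registers.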